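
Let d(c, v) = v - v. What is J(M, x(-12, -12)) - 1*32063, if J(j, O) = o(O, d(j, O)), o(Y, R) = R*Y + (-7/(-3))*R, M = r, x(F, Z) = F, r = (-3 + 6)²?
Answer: -32063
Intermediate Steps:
r = 9 (r = 3² = 9)
d(c, v) = 0
M = 9
o(Y, R) = 7*R/3 + R*Y (o(Y, R) = R*Y + (-7*(-⅓))*R = R*Y + 7*R/3 = 7*R/3 + R*Y)
J(j, O) = 0 (J(j, O) = (⅓)*0*(7 + 3*O) = 0)
J(M, x(-12, -12)) - 1*32063 = 0 - 1*32063 = 0 - 32063 = -32063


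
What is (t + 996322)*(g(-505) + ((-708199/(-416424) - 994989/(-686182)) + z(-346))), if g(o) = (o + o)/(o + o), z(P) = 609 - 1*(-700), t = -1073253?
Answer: -14433146705452639627/142871326584 ≈ -1.0102e+8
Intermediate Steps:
z(P) = 1309 (z(P) = 609 + 700 = 1309)
g(o) = 1 (g(o) = (2*o)/((2*o)) = (2*o)*(1/(2*o)) = 1)
(t + 996322)*(g(-505) + ((-708199/(-416424) - 994989/(-686182)) + z(-346))) = (-1073253 + 996322)*(1 + ((-708199/(-416424) - 994989/(-686182)) + 1309)) = -76931*(1 + ((-708199*(-1/416424) - 994989*(-1/686182)) + 1309)) = -76931*(1 + ((708199/416424 + 994989/686182) + 1309)) = -76931*(1 + (450145352777/142871326584 + 1309)) = -76931*(1 + 187468711851233/142871326584) = -76931*187611583177817/142871326584 = -14433146705452639627/142871326584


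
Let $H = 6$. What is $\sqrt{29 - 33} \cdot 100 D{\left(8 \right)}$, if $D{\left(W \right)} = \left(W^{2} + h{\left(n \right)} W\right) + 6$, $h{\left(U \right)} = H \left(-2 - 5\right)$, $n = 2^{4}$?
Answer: $- 53200 i \approx - 53200.0 i$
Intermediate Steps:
$n = 16$
$h{\left(U \right)} = -42$ ($h{\left(U \right)} = 6 \left(-2 - 5\right) = 6 \left(-7\right) = -42$)
$D{\left(W \right)} = 6 + W^{2} - 42 W$ ($D{\left(W \right)} = \left(W^{2} - 42 W\right) + 6 = 6 + W^{2} - 42 W$)
$\sqrt{29 - 33} \cdot 100 D{\left(8 \right)} = \sqrt{29 - 33} \cdot 100 \left(6 + 8^{2} - 336\right) = \sqrt{-4} \cdot 100 \left(6 + 64 - 336\right) = 2 i 100 \left(-266\right) = 200 i \left(-266\right) = - 53200 i$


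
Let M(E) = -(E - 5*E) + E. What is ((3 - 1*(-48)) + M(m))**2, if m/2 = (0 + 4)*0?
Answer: 2601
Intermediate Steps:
m = 0 (m = 2*((0 + 4)*0) = 2*(4*0) = 2*0 = 0)
M(E) = 5*E (M(E) = -(-4)*E + E = 4*E + E = 5*E)
((3 - 1*(-48)) + M(m))**2 = ((3 - 1*(-48)) + 5*0)**2 = ((3 + 48) + 0)**2 = (51 + 0)**2 = 51**2 = 2601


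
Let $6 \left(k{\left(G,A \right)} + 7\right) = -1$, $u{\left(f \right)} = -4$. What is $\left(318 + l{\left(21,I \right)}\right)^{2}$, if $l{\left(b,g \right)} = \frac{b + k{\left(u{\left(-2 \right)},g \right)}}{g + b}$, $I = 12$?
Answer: $\frac{3974924209}{39204} \approx 1.0139 \cdot 10^{5}$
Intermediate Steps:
$k{\left(G,A \right)} = - \frac{43}{6}$ ($k{\left(G,A \right)} = -7 + \frac{1}{6} \left(-1\right) = -7 - \frac{1}{6} = - \frac{43}{6}$)
$l{\left(b,g \right)} = \frac{- \frac{43}{6} + b}{b + g}$ ($l{\left(b,g \right)} = \frac{b - \frac{43}{6}}{g + b} = \frac{- \frac{43}{6} + b}{b + g}$)
$\left(318 + l{\left(21,I \right)}\right)^{2} = \left(318 + \frac{- \frac{43}{6} + 21}{21 + 12}\right)^{2} = \left(318 + \frac{1}{33} \cdot \frac{83}{6}\right)^{2} = \left(318 + \frac{83}{198}\right)^{2} = \left(\frac{63047}{198}\right)^{2} = \frac{3974924209}{39204}$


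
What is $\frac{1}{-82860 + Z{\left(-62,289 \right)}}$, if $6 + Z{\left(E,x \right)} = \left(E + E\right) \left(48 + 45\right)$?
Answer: $- \frac{1}{94398} \approx -1.0593 \cdot 10^{-5}$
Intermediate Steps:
$Z{\left(E,x \right)} = -6 + 186 E$ ($Z{\left(E,x \right)} = -6 + \left(E + E\right) \left(48 + 45\right) = -6 + 2 E 93 = -6 + 186 E$)
$\frac{1}{-82860 + Z{\left(-62,289 \right)}} = \frac{1}{-82860 + \left(-6 + 186 \left(-62\right)\right)} = \frac{1}{-82860 - 11538} = \frac{1}{-94398} = - \frac{1}{94398}$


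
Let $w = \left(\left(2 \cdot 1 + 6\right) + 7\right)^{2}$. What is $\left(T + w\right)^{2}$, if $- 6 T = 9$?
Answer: $\frac{199809}{4} \approx 49952.0$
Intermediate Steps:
$T = - \frac{3}{2}$ ($T = \left(- \frac{1}{6}\right) 9 = - \frac{3}{2} \approx -1.5$)
$w = 225$ ($w = \left(\left(2 + 6\right) + 7\right)^{2} = \left(8 + 7\right)^{2} = 15^{2} = 225$)
$\left(T + w\right)^{2} = \left(- \frac{3}{2} + 225\right)^{2} = \left(\frac{447}{2}\right)^{2} = \frac{199809}{4}$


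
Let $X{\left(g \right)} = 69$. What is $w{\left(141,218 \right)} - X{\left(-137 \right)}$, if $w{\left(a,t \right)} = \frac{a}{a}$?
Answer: $-68$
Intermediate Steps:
$w{\left(a,t \right)} = 1$
$w{\left(141,218 \right)} - X{\left(-137 \right)} = 1 - 69 = -68$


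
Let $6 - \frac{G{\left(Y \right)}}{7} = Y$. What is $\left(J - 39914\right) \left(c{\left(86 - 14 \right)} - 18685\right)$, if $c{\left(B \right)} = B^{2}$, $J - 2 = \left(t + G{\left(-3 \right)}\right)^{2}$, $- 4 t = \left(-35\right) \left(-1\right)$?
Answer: $\frac{7985882003}{16} \approx 4.9912 \cdot 10^{8}$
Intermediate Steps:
$G{\left(Y \right)} = 42 - 7 Y$
$t = - \frac{35}{4}$ ($t = - \frac{\left(-35\right) \left(-1\right)}{4} = \left(- \frac{1}{4}\right) 35 = - \frac{35}{4} \approx -8.75$)
$J = \frac{47121}{16}$ ($J = 2 + \left(- \frac{35}{4} + \left(42 - -21\right)\right)^{2} = 2 + \left(- \frac{35}{4} + \left(42 + 21\right)\right)^{2} = 2 + \left(- \frac{35}{4} + 63\right)^{2} = 2 + \left(\frac{217}{4}\right)^{2} = 2 + \frac{47089}{16} = \frac{47121}{16} \approx 2945.1$)
$\left(J - 39914\right) \left(c{\left(86 - 14 \right)} - 18685\right) = \left(\frac{47121}{16} - 39914\right) \left(\left(86 - 14\right)^{2} - 18685\right) = - \frac{591503 \left(72^{2} - 18685\right)}{16} = - \frac{591503 \left(5184 - 18685\right)}{16} = \left(- \frac{591503}{16}\right) \left(-13501\right) = \frac{7985882003}{16}$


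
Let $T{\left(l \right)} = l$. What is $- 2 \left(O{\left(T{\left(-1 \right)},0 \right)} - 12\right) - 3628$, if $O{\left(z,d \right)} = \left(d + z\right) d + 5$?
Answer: $-3614$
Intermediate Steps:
$O{\left(z,d \right)} = 5 + d \left(d + z\right)$ ($O{\left(z,d \right)} = d \left(d + z\right) + 5 = 5 + d \left(d + z\right)$)
$- 2 \left(O{\left(T{\left(-1 \right)},0 \right)} - 12\right) - 3628 = - 2 \left(\left(5 + 0^{2} + 0 \left(-1\right)\right) - 12\right) - 3628 = - 2 \left(\left(5 + 0 + 0\right) - 12\right) - 3628 = - 2 \left(5 - 12\right) - 3628 = \left(-2\right) \left(-7\right) - 3628 = 14 - 3628 = -3614$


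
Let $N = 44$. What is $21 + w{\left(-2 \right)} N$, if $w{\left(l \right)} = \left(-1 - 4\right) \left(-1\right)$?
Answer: $241$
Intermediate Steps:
$w{\left(l \right)} = 5$ ($w{\left(l \right)} = \left(-5\right) \left(-1\right) = 5$)
$21 + w{\left(-2 \right)} N = 21 + 5 \cdot 44 = 21 + 220 = 241$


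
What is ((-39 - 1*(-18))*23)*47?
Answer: -22701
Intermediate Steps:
((-39 - 1*(-18))*23)*47 = ((-39 + 18)*23)*47 = -21*23*47 = -483*47 = -22701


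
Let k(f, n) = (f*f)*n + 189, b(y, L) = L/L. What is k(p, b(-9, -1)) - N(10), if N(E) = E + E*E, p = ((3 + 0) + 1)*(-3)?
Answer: 223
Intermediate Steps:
b(y, L) = 1
p = -12 (p = (3 + 1)*(-3) = 4*(-3) = -12)
k(f, n) = 189 + n*f**2 (k(f, n) = f**2*n + 189 = n*f**2 + 189 = 189 + n*f**2)
N(E) = E + E**2
k(p, b(-9, -1)) - N(10) = (189 + 1*(-12)**2) - 10*(1 + 10) = (189 + 1*144) - 10*11 = (189 + 144) - 1*110 = 333 - 110 = 223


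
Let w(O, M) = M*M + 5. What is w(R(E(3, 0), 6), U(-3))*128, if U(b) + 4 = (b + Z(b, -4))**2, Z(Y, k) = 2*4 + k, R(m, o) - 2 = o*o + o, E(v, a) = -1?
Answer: 1792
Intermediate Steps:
R(m, o) = 2 + o + o**2 (R(m, o) = 2 + (o*o + o) = 2 + (o**2 + o) = 2 + (o + o**2) = 2 + o + o**2)
Z(Y, k) = 8 + k
U(b) = -4 + (4 + b)**2 (U(b) = -4 + (b + (8 - 4))**2 = -4 + (b + 4)**2 = -4 + (4 + b)**2)
w(O, M) = 5 + M**2 (w(O, M) = M**2 + 5 = 5 + M**2)
w(R(E(3, 0), 6), U(-3))*128 = (5 + (-4 + (4 - 3)**2)**2)*128 = (5 + (-4 + 1**2)**2)*128 = (5 + (-4 + 1)**2)*128 = (5 + (-3)**2)*128 = (5 + 9)*128 = 14*128 = 1792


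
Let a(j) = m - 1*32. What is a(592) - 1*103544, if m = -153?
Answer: -103729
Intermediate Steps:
a(j) = -185 (a(j) = -153 - 1*32 = -153 - 32 = -185)
a(592) - 1*103544 = -185 - 1*103544 = -185 - 103544 = -103729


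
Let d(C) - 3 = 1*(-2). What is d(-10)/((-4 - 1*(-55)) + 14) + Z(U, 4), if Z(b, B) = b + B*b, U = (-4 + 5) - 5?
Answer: -1299/65 ≈ -19.985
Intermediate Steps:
U = -4 (U = 1 - 5 = -4)
d(C) = 1 (d(C) = 3 + 1*(-2) = 3 - 2 = 1)
d(-10)/((-4 - 1*(-55)) + 14) + Z(U, 4) = 1/((-4 - 1*(-55)) + 14) - 4*(1 + 4) = 1/((-4 + 55) + 14) - 4*5 = 1/(51 + 14) - 20 = 1/65 - 20 = -1299/65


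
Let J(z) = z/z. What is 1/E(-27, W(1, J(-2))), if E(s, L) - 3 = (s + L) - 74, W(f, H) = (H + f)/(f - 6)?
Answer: -5/492 ≈ -0.010163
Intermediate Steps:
J(z) = 1
W(f, H) = (H + f)/(-6 + f)
E(s, L) = -71 + L + s (E(s, L) = 3 + ((s + L) - 74) = 3 + ((L + s) - 74) = 3 + (-74 + L + s) = -71 + L + s)
1/E(-27, W(1, J(-2))) = 1/(-71 + (1 + 1)/(-6 + 1) - 27) = 1/(-71 + 2/(-5) - 27) = 1/(-71 - ⅕*2 - 27) = 1/(-71 - ⅖ - 27) = 1/(-492/5) = -5/492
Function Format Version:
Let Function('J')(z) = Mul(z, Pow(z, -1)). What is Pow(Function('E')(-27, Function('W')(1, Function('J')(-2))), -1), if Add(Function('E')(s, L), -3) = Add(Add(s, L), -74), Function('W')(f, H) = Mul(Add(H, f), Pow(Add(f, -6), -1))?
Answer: Rational(-5, 492) ≈ -0.010163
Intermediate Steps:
Function('J')(z) = 1
Function('W')(f, H) = Mul(Pow(Add(-6, f), -1), Add(H, f)) (Function('W')(f, H) = Mul(Add(H, f), Pow(Add(-6, f), -1)) = Mul(Pow(Add(-6, f), -1), Add(H, f)))
Function('E')(s, L) = Add(-71, L, s) (Function('E')(s, L) = Add(3, Add(Add(s, L), -74)) = Add(3, Add(Add(L, s), -74)) = Add(3, Add(-74, L, s)) = Add(-71, L, s))
Pow(Function('E')(-27, Function('W')(1, Function('J')(-2))), -1) = Pow(Add(-71, Mul(Pow(Add(-6, 1), -1), Add(1, 1)), -27), -1) = Pow(Add(-71, Mul(Pow(-5, -1), 2), -27), -1) = Pow(Add(-71, Mul(Rational(-1, 5), 2), -27), -1) = Pow(Add(-71, Rational(-2, 5), -27), -1) = Pow(Rational(-492, 5), -1) = Rational(-5, 492)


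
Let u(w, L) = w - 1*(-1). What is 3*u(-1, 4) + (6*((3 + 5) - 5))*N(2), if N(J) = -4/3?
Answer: -24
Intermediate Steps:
u(w, L) = 1 + w (u(w, L) = w + 1 = 1 + w)
N(J) = -4/3 (N(J) = -4*⅓ = -4/3)
3*u(-1, 4) + (6*((3 + 5) - 5))*N(2) = 3*(1 - 1) + (6*((3 + 5) - 5))*(-4/3) = 3*0 + (6*(8 - 5))*(-4/3) = 0 + (6*3)*(-4/3) = 0 + 18*(-4/3) = 0 - 24 = -24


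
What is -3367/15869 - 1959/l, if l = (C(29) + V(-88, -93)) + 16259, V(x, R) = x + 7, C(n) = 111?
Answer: -12276062/36927163 ≈ -0.33244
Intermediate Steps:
V(x, R) = 7 + x
l = 16289 (l = (111 + (7 - 88)) + 16259 = (111 - 81) + 16259 = 30 + 16259 = 16289)
-3367/15869 - 1959/l = -3367/15869 - 1959/16289 = -3367*1/15869 - 1959*1/16289 = -481/2267 - 1959/16289 = -12276062/36927163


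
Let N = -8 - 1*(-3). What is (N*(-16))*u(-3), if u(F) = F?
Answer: -240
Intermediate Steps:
N = -5 (N = -8 + 3 = -5)
(N*(-16))*u(-3) = -5*(-16)*(-3) = 80*(-3) = -240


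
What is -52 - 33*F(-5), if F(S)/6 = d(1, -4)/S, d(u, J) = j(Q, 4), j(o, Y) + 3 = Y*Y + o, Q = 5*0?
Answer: 2314/5 ≈ 462.80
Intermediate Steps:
Q = 0
j(o, Y) = -3 + o + Y**2 (j(o, Y) = -3 + (Y*Y + o) = -3 + (Y**2 + o) = -3 + (o + Y**2) = -3 + o + Y**2)
d(u, J) = 13 (d(u, J) = -3 + 0 + 4**2 = -3 + 0 + 16 = 13)
F(S) = 78/S (F(S) = 6*(13/S) = 78/S)
-52 - 33*F(-5) = -52 - 2574/(-5) = -52 - 2574*(-1)/5 = -52 - 33*(-78/5) = -52 + 2574/5 = 2314/5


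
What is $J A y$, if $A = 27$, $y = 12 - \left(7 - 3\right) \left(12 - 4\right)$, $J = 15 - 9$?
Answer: $-3240$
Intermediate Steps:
$J = 6$
$y = -20$ ($y = 12 - 4 \cdot 8 = 12 - 32 = -20$)
$J A y = 6 \cdot 27 \left(-20\right) = 162 \left(-20\right) = -3240$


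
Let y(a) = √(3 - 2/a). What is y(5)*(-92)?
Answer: -92*√65/5 ≈ -148.35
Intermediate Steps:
y(5)*(-92) = √(3 - 2/5)*(-92) = √(3 - 2*⅕)*(-92) = √(3 - ⅖)*(-92) = √(13/5)*(-92) = (√65/5)*(-92) = -92*√65/5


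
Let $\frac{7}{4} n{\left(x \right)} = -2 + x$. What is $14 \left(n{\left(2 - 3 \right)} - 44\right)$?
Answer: $-640$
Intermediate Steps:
$n{\left(x \right)} = - \frac{8}{7} + \frac{4 x}{7}$ ($n{\left(x \right)} = \frac{4 \left(-2 + x\right)}{7} = - \frac{8}{7} + \frac{4 x}{7}$)
$14 \left(n{\left(2 - 3 \right)} - 44\right) = 14 \left(\left(- \frac{8}{7} + \frac{4 \left(2 - 3\right)}{7}\right) - 44\right) = 14 \left(\left(- \frac{8}{7} + \frac{4}{7} \left(-1\right)\right) - 44\right) = 14 \left(\left(- \frac{8}{7} - \frac{4}{7}\right) - 44\right) = 14 \left(- \frac{12}{7} - 44\right) = 14 \left(- \frac{320}{7}\right) = -640$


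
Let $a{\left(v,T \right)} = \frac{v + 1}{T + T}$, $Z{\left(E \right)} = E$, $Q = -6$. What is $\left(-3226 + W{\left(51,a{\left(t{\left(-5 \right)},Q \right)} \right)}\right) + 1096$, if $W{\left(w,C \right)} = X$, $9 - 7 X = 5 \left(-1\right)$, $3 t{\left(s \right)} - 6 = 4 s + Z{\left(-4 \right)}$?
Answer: $-2128$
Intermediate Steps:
$t{\left(s \right)} = \frac{2}{3} + \frac{4 s}{3}$ ($t{\left(s \right)} = 2 + \frac{4 s - 4}{3} = 2 + \frac{-4 + 4 s}{3} = 2 + \left(- \frac{4}{3} + \frac{4 s}{3}\right) = \frac{2}{3} + \frac{4 s}{3}$)
$a{\left(v,T \right)} = \frac{1 + v}{2 T}$
$X = 2$ ($X = \frac{9}{7} - \frac{5 \left(-1\right)}{7} = \frac{9}{7} - - \frac{5}{7} = \frac{9}{7} + \frac{5}{7} = 2$)
$W{\left(w,C \right)} = 2$
$\left(-3226 + W{\left(51,a{\left(t{\left(-5 \right)},Q \right)} \right)}\right) + 1096 = \left(-3226 + 2\right) + 1096 = -3224 + 1096 = -2128$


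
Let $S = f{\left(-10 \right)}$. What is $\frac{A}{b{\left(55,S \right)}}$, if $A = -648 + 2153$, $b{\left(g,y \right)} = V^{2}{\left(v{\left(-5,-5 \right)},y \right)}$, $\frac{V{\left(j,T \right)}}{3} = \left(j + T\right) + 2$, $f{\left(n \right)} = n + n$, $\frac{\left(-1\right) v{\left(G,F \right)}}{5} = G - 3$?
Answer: $\frac{1505}{4356} \approx 0.3455$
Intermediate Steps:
$v{\left(G,F \right)} = 15 - 5 G$ ($v{\left(G,F \right)} = - 5 \left(G - 3\right) = - 5 \left(-3 + G\right) = 15 - 5 G$)
$f{\left(n \right)} = 2 n$
$V{\left(j,T \right)} = 6 + 3 T + 3 j$ ($V{\left(j,T \right)} = 3 \left(\left(j + T\right) + 2\right) = 3 \left(\left(T + j\right) + 2\right) = 3 \left(2 + T + j\right) = 6 + 3 T + 3 j$)
$S = -20$ ($S = 2 \left(-10\right) = -20$)
$b{\left(g,y \right)} = \left(126 + 3 y\right)^{2}$ ($b{\left(g,y \right)} = \left(6 + 3 y + 3 \left(15 - -25\right)\right)^{2} = \left(6 + 3 y + 3 \left(15 + 25\right)\right)^{2} = \left(6 + 3 y + 3 \cdot 40\right)^{2} = \left(6 + 3 y + 120\right)^{2} = \left(126 + 3 y\right)^{2}$)
$A = 1505$
$\frac{A}{b{\left(55,S \right)}} = \frac{1505}{9 \left(42 - 20\right)^{2}} = \frac{1505}{9 \cdot 22^{2}} = \frac{1505}{9 \cdot 484} = \frac{1505}{4356}$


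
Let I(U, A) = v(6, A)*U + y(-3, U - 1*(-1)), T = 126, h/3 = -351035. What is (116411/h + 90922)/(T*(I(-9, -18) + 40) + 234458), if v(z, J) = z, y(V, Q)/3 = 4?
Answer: 95750296399/246643509630 ≈ 0.38821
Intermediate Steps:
h = -1053105 (h = 3*(-351035) = -1053105)
y(V, Q) = 12 (y(V, Q) = 3*4 = 12)
I(U, A) = 12 + 6*U (I(U, A) = 6*U + 12 = 12 + 6*U)
(116411/h + 90922)/(T*(I(-9, -18) + 40) + 234458) = (116411/(-1053105) + 90922)/(126*((12 + 6*(-9)) + 40) + 234458) = (116411*(-1/1053105) + 90922)/(126*((12 - 54) + 40) + 234458) = (-116411/1053105 + 90922)/(126*(-42 + 40) + 234458) = 95750296399/(1053105*(126*(-2) + 234458)) = 95750296399/(1053105*(-252 + 234458)) = (95750296399/1053105)/234206 = (95750296399/1053105)*(1/234206) = 95750296399/246643509630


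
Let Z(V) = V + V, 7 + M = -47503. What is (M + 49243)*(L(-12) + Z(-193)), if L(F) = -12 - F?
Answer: -668938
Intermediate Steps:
M = -47510 (M = -7 - 47503 = -47510)
Z(V) = 2*V
(M + 49243)*(L(-12) + Z(-193)) = (-47510 + 49243)*((-12 - 1*(-12)) + 2*(-193)) = 1733*((-12 + 12) - 386) = 1733*(0 - 386) = 1733*(-386) = -668938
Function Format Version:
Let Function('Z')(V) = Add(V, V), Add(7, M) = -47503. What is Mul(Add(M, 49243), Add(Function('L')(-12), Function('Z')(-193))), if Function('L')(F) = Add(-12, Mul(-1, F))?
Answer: -668938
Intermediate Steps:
M = -47510 (M = Add(-7, -47503) = -47510)
Function('Z')(V) = Mul(2, V)
Mul(Add(M, 49243), Add(Function('L')(-12), Function('Z')(-193))) = Mul(Add(-47510, 49243), Add(Add(-12, Mul(-1, -12)), Mul(2, -193))) = Mul(1733, Add(Add(-12, 12), -386)) = Mul(1733, Add(0, -386)) = Mul(1733, -386) = -668938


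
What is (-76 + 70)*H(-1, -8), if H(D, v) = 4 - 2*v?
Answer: -120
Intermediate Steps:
H(D, v) = 4 - 2*v
(-76 + 70)*H(-1, -8) = (-76 + 70)*(4 - 2*(-8)) = -6*(4 + 16) = -6*20 = -120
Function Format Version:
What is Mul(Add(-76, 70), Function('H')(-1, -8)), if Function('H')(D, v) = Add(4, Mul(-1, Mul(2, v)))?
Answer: -120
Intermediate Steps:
Function('H')(D, v) = Add(4, Mul(-2, v))
Mul(Add(-76, 70), Function('H')(-1, -8)) = Mul(Add(-76, 70), Add(4, Mul(-2, -8))) = Mul(-6, Add(4, 16)) = Mul(-6, 20) = -120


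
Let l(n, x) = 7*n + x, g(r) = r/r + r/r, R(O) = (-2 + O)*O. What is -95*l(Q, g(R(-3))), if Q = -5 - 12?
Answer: 11115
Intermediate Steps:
R(O) = O*(-2 + O)
g(r) = 2 (g(r) = 1 + 1 = 2)
Q = -17
l(n, x) = x + 7*n
-95*l(Q, g(R(-3))) = -95*(2 + 7*(-17)) = -95*(2 - 119) = -95*(-117) = 11115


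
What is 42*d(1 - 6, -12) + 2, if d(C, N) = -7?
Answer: -292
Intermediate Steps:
42*d(1 - 6, -12) + 2 = 42*(-7) + 2 = -294 + 2 = -292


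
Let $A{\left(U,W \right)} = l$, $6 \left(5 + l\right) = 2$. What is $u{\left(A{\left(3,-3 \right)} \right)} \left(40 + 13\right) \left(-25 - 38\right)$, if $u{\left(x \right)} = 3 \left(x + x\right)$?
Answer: $93492$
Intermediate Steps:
$l = - \frac{14}{3}$ ($l = -5 + \frac{1}{6} \cdot 2 = -5 + \frac{1}{3} = - \frac{14}{3} \approx -4.6667$)
$A{\left(U,W \right)} = - \frac{14}{3}$
$u{\left(x \right)} = 6 x$ ($u{\left(x \right)} = 3 \cdot 2 x = 6 x$)
$u{\left(A{\left(3,-3 \right)} \right)} \left(40 + 13\right) \left(-25 - 38\right) = 6 \left(- \frac{14}{3}\right) \left(40 + 13\right) \left(-25 - 38\right) = - 28 \cdot 53 \left(-63\right) = \left(-28\right) \left(-3339\right) = 93492$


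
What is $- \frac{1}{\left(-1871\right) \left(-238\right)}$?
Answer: $- \frac{1}{445298} \approx -2.2457 \cdot 10^{-6}$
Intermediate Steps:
$- \frac{1}{\left(-1871\right) \left(-238\right)} = - \frac{1}{445298}$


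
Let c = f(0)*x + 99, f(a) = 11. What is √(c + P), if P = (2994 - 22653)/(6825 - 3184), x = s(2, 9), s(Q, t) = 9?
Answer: √2553284019/3641 ≈ 13.878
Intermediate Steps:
x = 9
c = 198 (c = 11*9 + 99 = 99 + 99 = 198)
P = -19659/3641 ≈ -5.3993
√(c + P) = √(198 - 19659/3641) = √(701259/3641) = √2553284019/3641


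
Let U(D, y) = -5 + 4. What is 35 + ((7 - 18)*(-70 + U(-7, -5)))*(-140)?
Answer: -109305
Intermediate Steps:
U(D, y) = -1
35 + ((7 - 18)*(-70 + U(-7, -5)))*(-140) = 35 + ((7 - 18)*(-70 - 1))*(-140) = 35 - 11*(-71)*(-140) = 35 + 781*(-140) = 35 - 109340 = -109305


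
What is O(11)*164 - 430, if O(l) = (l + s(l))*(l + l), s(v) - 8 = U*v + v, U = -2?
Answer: 28434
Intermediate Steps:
s(v) = 8 - v (s(v) = 8 + (-2*v + v) = 8 - v)
O(l) = 16*l (O(l) = (l + (8 - l))*(l + l) = 8*(2*l) = 16*l)
O(11)*164 - 430 = (16*11)*164 - 430 = 176*164 - 430 = 28864 - 430 = 28434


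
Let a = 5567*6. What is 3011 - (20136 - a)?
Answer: 16277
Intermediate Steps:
a = 33402
3011 - (20136 - a) = 3011 - (20136 - 1*33402) = 3011 - (20136 - 33402) = 3011 - 1*(-13266) = 3011 + 13266 = 16277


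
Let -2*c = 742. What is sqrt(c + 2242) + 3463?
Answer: 3463 + sqrt(1871) ≈ 3506.3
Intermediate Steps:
c = -371 (c = -1/2*742 = -371)
sqrt(c + 2242) + 3463 = sqrt(-371 + 2242) + 3463 = sqrt(1871) + 3463 = 3463 + sqrt(1871)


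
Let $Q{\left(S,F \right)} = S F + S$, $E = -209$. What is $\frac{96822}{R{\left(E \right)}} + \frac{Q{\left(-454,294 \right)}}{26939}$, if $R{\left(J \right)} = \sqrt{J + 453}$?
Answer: $- \frac{133930}{26939} + \frac{48411 \sqrt{61}}{61} \approx 6193.4$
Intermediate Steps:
$Q{\left(S,F \right)} = S + F S$ ($Q{\left(S,F \right)} = F S + S = S + F S$)
$R{\left(J \right)} = \sqrt{453 + J}$
$\frac{96822}{R{\left(E \right)}} + \frac{Q{\left(-454,294 \right)}}{26939} = \frac{96822}{\sqrt{453 - 209}} + \frac{\left(-454\right) \left(1 + 294\right)}{26939} = \frac{96822}{\sqrt{244}} + \left(-454\right) 295 \cdot \frac{1}{26939} = \frac{96822}{2 \sqrt{61}} - \frac{133930}{26939} = 96822 \frac{\sqrt{61}}{122} - \frac{133930}{26939} = \frac{48411 \sqrt{61}}{61} - \frac{133930}{26939} = - \frac{133930}{26939} + \frac{48411 \sqrt{61}}{61}$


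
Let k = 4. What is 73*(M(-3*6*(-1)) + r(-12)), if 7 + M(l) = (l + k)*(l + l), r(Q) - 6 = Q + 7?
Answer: 57378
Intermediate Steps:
r(Q) = 13 + Q (r(Q) = 6 + (Q + 7) = 6 + (7 + Q) = 13 + Q)
M(l) = -7 + 2*l*(4 + l) (M(l) = -7 + (l + 4)*(l + l) = -7 + (4 + l)*(2*l) = -7 + 2*l*(4 + l))
73*(M(-3*6*(-1)) + r(-12)) = 73*((-7 + 2*(-3*6*(-1))² + 8*(-3*6*(-1))) + (13 - 12)) = 73*((-7 + 2*(-18*(-1))² + 8*(-18*(-1))) + 1) = 73*((-7 + 2*18² + 8*18) + 1) = 73*((-7 + 2*324 + 144) + 1) = 73*((-7 + 648 + 144) + 1) = 73*(785 + 1) = 73*786 = 57378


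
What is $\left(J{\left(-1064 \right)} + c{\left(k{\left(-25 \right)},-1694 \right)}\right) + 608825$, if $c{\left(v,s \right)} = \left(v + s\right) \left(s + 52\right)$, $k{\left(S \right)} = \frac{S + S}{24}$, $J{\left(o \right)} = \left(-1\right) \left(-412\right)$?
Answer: $\frac{20365235}{6} \approx 3.3942 \cdot 10^{6}$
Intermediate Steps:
$J{\left(o \right)} = 412$
$k{\left(S \right)} = \frac{S}{12}$ ($k{\left(S \right)} = 2 S \frac{1}{24} = \frac{S}{12}$)
$c{\left(v,s \right)} = \left(52 + s\right) \left(s + v\right)$ ($c{\left(v,s \right)} = \left(s + v\right) \left(52 + s\right) = \left(52 + s\right) \left(s + v\right)$)
$\left(J{\left(-1064 \right)} + c{\left(k{\left(-25 \right)},-1694 \right)}\right) + 608825 = \left(412 + \left(\left(-1694\right)^{2} + 52 \left(-1694\right) + 52 \cdot \frac{1}{12} \left(-25\right) - 1694 \cdot \frac{1}{12} \left(-25\right)\right)\right) + 608825 = \left(412 + \left(2869636 - 88088 + 52 \left(- \frac{25}{12}\right) - - \frac{21175}{6}\right)\right) + 608825 = \left(412 + \left(2869636 - 88088 - \frac{325}{3} + \frac{21175}{6}\right)\right) + 608825 = \left(412 + \frac{16709813}{6}\right) + 608825 = \frac{16712285}{6} + 608825 = \frac{20365235}{6}$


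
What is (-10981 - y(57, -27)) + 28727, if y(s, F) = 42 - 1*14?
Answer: 17718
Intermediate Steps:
y(s, F) = 28 (y(s, F) = 42 - 14 = 28)
(-10981 - y(57, -27)) + 28727 = (-10981 - 1*28) + 28727 = (-10981 - 28) + 28727 = -11009 + 28727 = 17718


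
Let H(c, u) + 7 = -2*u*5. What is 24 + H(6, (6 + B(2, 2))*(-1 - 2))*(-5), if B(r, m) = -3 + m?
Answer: -691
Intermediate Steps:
H(c, u) = -7 - 10*u (H(c, u) = -7 - 2*u*5 = -7 - 10*u)
24 + H(6, (6 + B(2, 2))*(-1 - 2))*(-5) = 24 + (-7 - 10*(6 + (-3 + 2))*(-1 - 2))*(-5) = 24 + (-7 - 10*(6 - 1)*(-3))*(-5) = 24 + (-7 - 50*(-3))*(-5) = 24 + (-7 - 10*(-15))*(-5) = 24 + (-7 + 150)*(-5) = 24 + 143*(-5) = 24 - 715 = -691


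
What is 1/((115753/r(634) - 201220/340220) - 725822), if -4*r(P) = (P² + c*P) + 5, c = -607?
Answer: -291279353/211425011124801 ≈ -1.3777e-6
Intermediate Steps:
r(P) = -5/4 - P²/4 + 607*P/4 (r(P) = -((P² - 607*P) + 5)/4 = -(5 + P² - 607*P)/4 = -5/4 - P²/4 + 607*P/4)
1/((115753/r(634) - 201220/340220) - 725822) = 1/((115753/(-5/4 - ¼*634² + (607/4)*634) - 201220/340220) - 725822) = 1/((115753/(-5/4 - ¼*401956 + 192419/2) - 201220*1/340220) - 725822) = 1/((115753/(-5/4 - 100489 + 192419/2) - 10061/17011) - 725822) = 1/((115753/(-17123/4) - 10061/17011) - 725822) = 1/((115753*(-4/17123) - 10061/17011) - 725822) = 1/((-463012/17123 - 10061/17011) - 725822) = 1/(-8048571635/291279353 - 725822) = 1/(-211425011124801/291279353) = -291279353/211425011124801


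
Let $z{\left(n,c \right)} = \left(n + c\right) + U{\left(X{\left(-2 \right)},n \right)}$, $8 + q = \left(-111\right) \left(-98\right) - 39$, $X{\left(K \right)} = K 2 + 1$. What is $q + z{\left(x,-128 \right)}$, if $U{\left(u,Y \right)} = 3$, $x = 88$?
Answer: $10794$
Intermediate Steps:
$X{\left(K \right)} = 1 + 2 K$ ($X{\left(K \right)} = 2 K + 1 = 1 + 2 K$)
$q = 10831$ ($q = -8 - -10839 = -8 + \left(10878 - 39\right) = -8 + 10839 = 10831$)
$z{\left(n,c \right)} = 3 + c + n$ ($z{\left(n,c \right)} = \left(n + c\right) + 3 = \left(c + n\right) + 3 = 3 + c + n$)
$q + z{\left(x,-128 \right)} = 10831 + \left(3 - 128 + 88\right) = 10831 - 37 = 10794$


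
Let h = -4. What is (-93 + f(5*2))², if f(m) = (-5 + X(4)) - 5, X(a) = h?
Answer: 11449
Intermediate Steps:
X(a) = -4
f(m) = -14 (f(m) = (-5 - 4) - 5 = -9 - 5 = -14)
(-93 + f(5*2))² = (-93 - 14)² = (-107)² = 11449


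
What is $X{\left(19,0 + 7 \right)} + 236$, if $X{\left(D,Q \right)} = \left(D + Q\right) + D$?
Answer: $281$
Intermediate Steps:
$X{\left(D,Q \right)} = Q + 2 D$
$X{\left(19,0 + 7 \right)} + 236 = \left(\left(0 + 7\right) + 2 \cdot 19\right) + 236 = \left(7 + 38\right) + 236 = 45 + 236 = 281$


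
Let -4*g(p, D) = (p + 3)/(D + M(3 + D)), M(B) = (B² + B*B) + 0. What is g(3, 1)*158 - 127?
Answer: -1476/11 ≈ -134.18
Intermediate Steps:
M(B) = 2*B² (M(B) = (B² + B²) + 0 = 2*B² + 0 = 2*B²)
g(p, D) = -(3 + p)/(4*(D + 2*(3 + D)²)) (g(p, D) = -(p + 3)/(4*(D + 2*(3 + D)²)) = -(3 + p)/(4*(D + 2*(3 + D)²)))
g(3, 1)*158 - 127 = ((-3 - 1*3)/(4*(1 + 2*(3 + 1)²)))*158 - 127 = ((-3 - 3)/(4*(1 + 2*4²)))*158 - 127 = ((¼)*(-6)/(1 + 2*16))*158 - 127 = ((¼)*(-6)/(1 + 32))*158 - 127 = ((¼)*(-6)/33)*158 - 127 = ((¼)*(1/33)*(-6))*158 - 127 = -1/22*158 - 127 = -79/11 - 127 = -1476/11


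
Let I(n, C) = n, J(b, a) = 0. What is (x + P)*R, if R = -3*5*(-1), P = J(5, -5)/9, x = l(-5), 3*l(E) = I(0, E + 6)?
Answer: 0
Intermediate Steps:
l(E) = 0 (l(E) = (1/3)*0 = 0)
x = 0
P = 0 (P = 0/9 = 0*(1/9) = 0)
R = 15 (R = -15*(-1) = 15)
(x + P)*R = (0 + 0)*15 = 0*15 = 0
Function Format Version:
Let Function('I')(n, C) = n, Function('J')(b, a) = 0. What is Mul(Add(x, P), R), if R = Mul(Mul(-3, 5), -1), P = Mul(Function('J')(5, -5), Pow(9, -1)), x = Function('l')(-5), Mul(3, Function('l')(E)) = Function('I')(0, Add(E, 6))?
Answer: 0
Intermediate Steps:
Function('l')(E) = 0 (Function('l')(E) = Mul(Rational(1, 3), 0) = 0)
x = 0
P = 0 (P = Mul(0, Pow(9, -1)) = Mul(0, Rational(1, 9)) = 0)
R = 15 (R = Mul(-15, -1) = 15)
Mul(Add(x, P), R) = Mul(Add(0, 0), 15) = Mul(0, 15) = 0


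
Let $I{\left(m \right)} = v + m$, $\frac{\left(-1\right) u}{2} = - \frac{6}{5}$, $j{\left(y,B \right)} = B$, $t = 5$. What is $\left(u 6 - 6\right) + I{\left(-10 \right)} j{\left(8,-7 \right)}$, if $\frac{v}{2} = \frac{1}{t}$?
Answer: $\frac{378}{5} \approx 75.6$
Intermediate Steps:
$v = \frac{2}{5} \approx 0.4$
$u = \frac{12}{5}$ ($u = - 2 \left(- \frac{6}{5}\right) = - 2 \left(\left(-6\right) \frac{1}{5}\right) = \left(-2\right) \left(- \frac{6}{5}\right) = \frac{12}{5} \approx 2.4$)
$I{\left(m \right)} = \frac{2}{5} + m$
$\left(u 6 - 6\right) + I{\left(-10 \right)} j{\left(8,-7 \right)} = \left(\frac{12}{5} \cdot 6 - 6\right) + \left(\frac{2}{5} - 10\right) \left(-7\right) = \left(\frac{72}{5} - 6\right) - - \frac{336}{5} = \frac{42}{5} + \frac{336}{5} = \frac{378}{5}$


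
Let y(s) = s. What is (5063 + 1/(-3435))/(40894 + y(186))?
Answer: 4347851/35277450 ≈ 0.12325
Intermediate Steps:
(5063 + 1/(-3435))/(40894 + y(186)) = (5063 + 1/(-3435))/(40894 + 186) = (5063 - 1/3435)/41080 = (17391404/3435)*(1/41080) = 4347851/35277450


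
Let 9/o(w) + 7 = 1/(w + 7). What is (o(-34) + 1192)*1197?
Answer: 14252931/10 ≈ 1.4253e+6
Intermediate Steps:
o(w) = 9/(-7 + 1/(7 + w)) (o(w) = 9/(-7 + 1/(w + 7)) = 9/(-7 + 1/(7 + w)))
(o(-34) + 1192)*1197 = (9*(-7 - 1*(-34))/(48 + 7*(-34)) + 1192)*1197 = (9*(-7 + 34)/(48 - 238) + 1192)*1197 = (9*27/(-190) + 1192)*1197 = (9*(-1/190)*27 + 1192)*1197 = (-243/190 + 1192)*1197 = (226237/190)*1197 = 14252931/10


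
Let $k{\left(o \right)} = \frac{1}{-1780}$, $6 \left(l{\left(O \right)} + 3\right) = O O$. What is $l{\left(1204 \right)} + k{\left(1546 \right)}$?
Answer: $\frac{1290142217}{5340} \approx 2.416 \cdot 10^{5}$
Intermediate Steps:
$l{\left(O \right)} = -3 + \frac{O^{2}}{6}$ ($l{\left(O \right)} = -3 + \frac{O O}{6} = -3 + \frac{O^{2}}{6}$)
$k{\left(o \right)} = - \frac{1}{1780}$
$l{\left(1204 \right)} + k{\left(1546 \right)} = \left(-3 + \frac{1204^{2}}{6}\right) - \frac{1}{1780} = \left(-3 + \frac{1}{6} \cdot 1449616\right) - \frac{1}{1780} = \left(-3 + \frac{724808}{3}\right) - \frac{1}{1780} = \frac{724799}{3} - \frac{1}{1780} = \frac{1290142217}{5340}$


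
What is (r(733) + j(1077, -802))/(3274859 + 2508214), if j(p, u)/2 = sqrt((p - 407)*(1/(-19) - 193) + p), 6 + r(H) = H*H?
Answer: 537283/5783073 + 2*I*sqrt(46304843)/109878387 ≈ 0.092906 + 0.00012386*I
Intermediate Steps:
r(H) = -6 + H**2 (r(H) = -6 + H*H = -6 + H**2)
j(p, u) = 2*sqrt(1492876/19 - 3649*p/19) (j(p, u) = 2*sqrt((p - 407)*(1/(-19) - 193) + p) = 2*sqrt((-407 + p)*(-1/19 - 193) + p) = 2*sqrt((-407 + p)*(-3668/19) + p) = 2*sqrt((1492876/19 - 3668*p/19) + p) = 2*sqrt(1492876/19 - 3649*p/19))
(r(733) + j(1077, -802))/(3274859 + 2508214) = ((-6 + 733**2) + 2*sqrt(28364644 - 69331*1077)/19)/(3274859 + 2508214) = ((-6 + 537289) + 2*sqrt(28364644 - 74669487)/19)/5783073 = (537283 + 2*sqrt(-46304843)/19)*(1/5783073) = (537283 + 2*(I*sqrt(46304843))/19)*(1/5783073) = (537283 + 2*I*sqrt(46304843)/19)*(1/5783073) = 537283/5783073 + 2*I*sqrt(46304843)/109878387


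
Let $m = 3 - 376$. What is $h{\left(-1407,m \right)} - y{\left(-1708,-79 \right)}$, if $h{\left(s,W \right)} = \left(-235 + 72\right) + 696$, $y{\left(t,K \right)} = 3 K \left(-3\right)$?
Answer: $-178$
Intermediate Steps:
$y{\left(t,K \right)} = - 9 K$
$m = -373$ ($m = 3 - 376 = -373$)
$h{\left(s,W \right)} = 533$ ($h{\left(s,W \right)} = -163 + 696 = 533$)
$h{\left(-1407,m \right)} - y{\left(-1708,-79 \right)} = 533 - \left(-9\right) \left(-79\right) = 533 - 711 = -178$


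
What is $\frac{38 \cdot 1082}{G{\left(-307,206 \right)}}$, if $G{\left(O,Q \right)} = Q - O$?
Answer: $\frac{2164}{27} \approx 80.148$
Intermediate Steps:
$\frac{38 \cdot 1082}{G{\left(-307,206 \right)}} = \frac{38 \cdot 1082}{206 - -307} = \frac{41116}{206 + 307} = \frac{41116}{513} = 41116 \cdot \frac{1}{513} = \frac{2164}{27}$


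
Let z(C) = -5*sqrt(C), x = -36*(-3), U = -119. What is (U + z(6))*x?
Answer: -12852 - 540*sqrt(6) ≈ -14175.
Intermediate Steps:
x = 108
(U + z(6))*x = (-119 - 5*sqrt(6))*108 = -12852 - 540*sqrt(6)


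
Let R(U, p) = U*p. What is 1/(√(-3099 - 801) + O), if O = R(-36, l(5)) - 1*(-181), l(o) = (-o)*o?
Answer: 1081/1172461 - 10*I*√39/1172461 ≈ 0.00092199 - 5.3264e-5*I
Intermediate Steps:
l(o) = -o²
O = 1081 (O = -(-36)*5² - 1*(-181) = -(-36)*25 + 181 = -36*(-25) + 181 = 900 + 181 = 1081)
1/(√(-3099 - 801) + O) = 1/(√(-3099 - 801) + 1081) = 1/(√(-3900) + 1081) = 1/(10*I*√39 + 1081) = 1/(1081 + 10*I*√39)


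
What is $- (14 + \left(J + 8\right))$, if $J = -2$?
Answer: $-20$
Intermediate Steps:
$- (14 + \left(J + 8\right)) = - (14 + \left(-2 + 8\right)) = - (14 + 6) = \left(-1\right) 20 = -20$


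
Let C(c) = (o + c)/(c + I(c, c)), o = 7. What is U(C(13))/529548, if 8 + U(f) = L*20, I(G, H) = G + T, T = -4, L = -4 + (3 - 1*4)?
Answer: -9/44129 ≈ -0.00020395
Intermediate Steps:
L = -5 (L = -4 + (3 - 4) = -4 - 1 = -5)
I(G, H) = -4 + G (I(G, H) = G - 4 = -4 + G)
C(c) = (7 + c)/(-4 + 2*c) (C(c) = (7 + c)/(c + (-4 + c)) = (7 + c)/(-4 + 2*c))
U(f) = -108 (U(f) = -8 - 5*20 = -8 - 100 = -108)
U(C(13))/529548 = -108/529548 = -108*1/529548 = -9/44129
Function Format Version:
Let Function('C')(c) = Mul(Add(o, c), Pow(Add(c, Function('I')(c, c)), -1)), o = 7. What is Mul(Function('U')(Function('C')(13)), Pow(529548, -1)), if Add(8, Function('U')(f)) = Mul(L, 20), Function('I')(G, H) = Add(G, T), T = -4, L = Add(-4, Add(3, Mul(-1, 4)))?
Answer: Rational(-9, 44129) ≈ -0.00020395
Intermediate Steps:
L = -5 (L = Add(-4, Add(3, -4)) = Add(-4, -1) = -5)
Function('I')(G, H) = Add(-4, G) (Function('I')(G, H) = Add(G, -4) = Add(-4, G))
Function('C')(c) = Mul(Pow(Add(-4, Mul(2, c)), -1), Add(7, c)) (Function('C')(c) = Mul(Add(7, c), Pow(Add(c, Add(-4, c)), -1)) = Mul(Add(7, c), Pow(Add(-4, Mul(2, c)), -1)) = Mul(Pow(Add(-4, Mul(2, c)), -1), Add(7, c)))
Function('U')(f) = -108 (Function('U')(f) = Add(-8, Mul(-5, 20)) = Add(-8, -100) = -108)
Mul(Function('U')(Function('C')(13)), Pow(529548, -1)) = Mul(-108, Pow(529548, -1)) = Mul(-108, Rational(1, 529548)) = Rational(-9, 44129)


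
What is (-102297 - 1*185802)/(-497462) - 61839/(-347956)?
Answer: 9357737733/12363920548 ≈ 0.75686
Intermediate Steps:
(-102297 - 1*185802)/(-497462) - 61839/(-347956) = (-102297 - 185802)*(-1/497462) - 61839*(-1/347956) = -288099*(-1/497462) + 61839/347956 = 41157/71066 + 61839/347956 = 9357737733/12363920548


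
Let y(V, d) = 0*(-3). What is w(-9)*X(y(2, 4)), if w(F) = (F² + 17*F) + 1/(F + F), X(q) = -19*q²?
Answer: 0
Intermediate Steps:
y(V, d) = 0
w(F) = F² + 1/(2*F) + 17*F (w(F) = (F² + 17*F) + 1/(2*F) = F² + 1/(2*F) + 17*F)
w(-9)*X(y(2, 4)) = ((-9)² + (½)/(-9) + 17*(-9))*(-19*0²) = (81 + (½)*(-⅑) - 153)*(-19*0) = (81 - 1/18 - 153)*0 = -1297/18*0 = 0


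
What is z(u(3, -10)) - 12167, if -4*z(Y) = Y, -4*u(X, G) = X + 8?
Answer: -194661/16 ≈ -12166.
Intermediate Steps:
u(X, G) = -2 - X/4 (u(X, G) = -(X + 8)/4 = -(8 + X)/4 = -2 - X/4)
z(Y) = -Y/4
z(u(3, -10)) - 12167 = -(-2 - ¼*3)/4 - 12167 = -(-2 - ¾)/4 - 12167 = -¼*(-11/4) - 12167 = 11/16 - 12167 = -194661/16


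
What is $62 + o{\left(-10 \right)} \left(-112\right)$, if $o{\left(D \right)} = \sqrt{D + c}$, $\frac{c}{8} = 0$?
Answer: $62 - 112 i \sqrt{10} \approx 62.0 - 354.18 i$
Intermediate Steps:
$c = 0$ ($c = 8 \cdot 0 = 0$)
$o{\left(D \right)} = \sqrt{D}$ ($o{\left(D \right)} = \sqrt{D + 0} = \sqrt{D}$)
$62 + o{\left(-10 \right)} \left(-112\right) = 62 + \sqrt{-10} \left(-112\right) = 62 + i \sqrt{10} \left(-112\right) = 62 - 112 i \sqrt{10}$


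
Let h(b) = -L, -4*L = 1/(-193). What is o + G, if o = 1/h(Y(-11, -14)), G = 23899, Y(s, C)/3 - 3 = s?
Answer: 23127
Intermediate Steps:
L = 1/772 (L = -¼/(-193) = -¼*(-1/193) = 1/772 ≈ 0.0012953)
Y(s, C) = 9 + 3*s
h(b) = -1/772 (h(b) = -1*1/772 = -1/772)
o = -772 (o = 1/(-1/772) = -772)
o + G = -772 + 23899 = 23127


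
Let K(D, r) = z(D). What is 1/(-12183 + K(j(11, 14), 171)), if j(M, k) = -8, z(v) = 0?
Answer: -1/12183 ≈ -8.2082e-5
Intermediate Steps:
K(D, r) = 0
1/(-12183 + K(j(11, 14), 171)) = 1/(-12183 + 0) = 1/(-12183) = -1/12183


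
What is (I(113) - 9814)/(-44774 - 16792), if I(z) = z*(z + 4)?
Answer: -3407/61566 ≈ -0.055339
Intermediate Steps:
I(z) = z*(4 + z)
(I(113) - 9814)/(-44774 - 16792) = (113*(4 + 113) - 9814)/(-44774 - 16792) = (113*117 - 9814)/(-61566) = (13221 - 9814)*(-1/61566) = 3407*(-1/61566) = -3407/61566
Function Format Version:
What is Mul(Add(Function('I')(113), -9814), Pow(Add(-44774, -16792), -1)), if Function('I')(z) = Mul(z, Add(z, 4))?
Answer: Rational(-3407, 61566) ≈ -0.055339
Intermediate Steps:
Function('I')(z) = Mul(z, Add(4, z))
Mul(Add(Function('I')(113), -9814), Pow(Add(-44774, -16792), -1)) = Mul(Add(Mul(113, Add(4, 113)), -9814), Pow(Add(-44774, -16792), -1)) = Mul(Add(Mul(113, 117), -9814), Pow(-61566, -1)) = Mul(Add(13221, -9814), Rational(-1, 61566)) = Mul(3407, Rational(-1, 61566)) = Rational(-3407, 61566)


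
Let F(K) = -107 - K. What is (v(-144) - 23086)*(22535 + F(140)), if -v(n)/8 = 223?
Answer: -554302560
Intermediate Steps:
v(n) = -1784 (v(n) = -8*223 = -1784)
(v(-144) - 23086)*(22535 + F(140)) = (-1784 - 23086)*(22535 + (-107 - 1*140)) = -24870*(22535 + (-107 - 140)) = -24870*(22535 - 247) = -24870*22288 = -554302560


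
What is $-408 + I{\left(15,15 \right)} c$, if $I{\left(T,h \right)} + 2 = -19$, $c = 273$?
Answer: $-6141$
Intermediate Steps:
$I{\left(T,h \right)} = -21$ ($I{\left(T,h \right)} = -2 - 19 = -21$)
$-408 + I{\left(15,15 \right)} c = -408 - 5733 = -6141$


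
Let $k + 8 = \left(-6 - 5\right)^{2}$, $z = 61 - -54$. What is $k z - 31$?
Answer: $12964$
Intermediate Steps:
$z = 115$ ($z = 61 + 54 = 115$)
$k = 113$ ($k = -8 + \left(-6 - 5\right)^{2} = -8 + \left(-11\right)^{2} = -8 + 121 = 113$)
$k z - 31 = 113 \cdot 115 - 31 = 12995 - 31 = 12964$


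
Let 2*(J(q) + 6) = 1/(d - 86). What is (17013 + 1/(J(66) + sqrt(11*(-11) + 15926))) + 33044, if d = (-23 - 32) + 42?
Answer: 1067086651685/21317431 + 39204*sqrt(15805)/618205499 ≈ 50057.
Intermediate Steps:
d = -13 (d = -55 + 42 = -13)
J(q) = -1189/198 (J(q) = -6 + 1/(2*(-13 - 86)) = -6 + (1/2)/(-99) = -6 + (1/2)*(-1/99) = -6 - 1/198 = -1189/198)
(17013 + 1/(J(66) + sqrt(11*(-11) + 15926))) + 33044 = (17013 + 1/(-1189/198 + sqrt(11*(-11) + 15926))) + 33044 = (17013 + 1/(-1189/198 + sqrt(-121 + 15926))) + 33044 = (17013 + 1/(-1189/198 + sqrt(15805))) + 33044 = 50057 + 1/(-1189/198 + sqrt(15805))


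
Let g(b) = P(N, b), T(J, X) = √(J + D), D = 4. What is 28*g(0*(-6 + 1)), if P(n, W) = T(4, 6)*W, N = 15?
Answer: 0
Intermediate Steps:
T(J, X) = √(4 + J) (T(J, X) = √(J + 4) = √(4 + J))
P(n, W) = 2*W*√2 (P(n, W) = √(4 + 4)*W = √8*W = (2*√2)*W = 2*W*√2)
g(b) = 2*b*√2
28*g(0*(-6 + 1)) = 28*(2*(0*(-6 + 1))*√2) = 28*(2*(0*(-5))*√2) = 28*(2*0*√2) = 28*0 = 0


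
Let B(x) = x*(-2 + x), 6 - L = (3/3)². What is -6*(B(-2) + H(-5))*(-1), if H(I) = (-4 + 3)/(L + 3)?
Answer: 189/4 ≈ 47.250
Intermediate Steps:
L = 5 (L = 6 - (3/3)² = 6 - (3*(⅓))² = 6 - 1*1² = 6 - 1*1 = 6 - 1 = 5)
H(I) = -⅛ (H(I) = (-4 + 3)/(5 + 3) = -1/8 = -1*⅛ = -⅛)
-6*(B(-2) + H(-5))*(-1) = -6*(-2*(-2 - 2) - ⅛)*(-1) = -6*(-2*(-4) - ⅛)*(-1) = -6*(8 - ⅛)*(-1) = -6*63/8*(-1) = -189/4*(-1) = 189/4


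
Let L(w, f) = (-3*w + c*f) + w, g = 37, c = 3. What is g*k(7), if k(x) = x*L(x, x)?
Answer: 1813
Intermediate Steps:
L(w, f) = -2*w + 3*f (L(w, f) = (-3*w + 3*f) + w = -2*w + 3*f)
k(x) = x**2 (k(x) = x*(-2*x + 3*x) = x*x = x**2)
g*k(7) = 37*7**2 = 37*49 = 1813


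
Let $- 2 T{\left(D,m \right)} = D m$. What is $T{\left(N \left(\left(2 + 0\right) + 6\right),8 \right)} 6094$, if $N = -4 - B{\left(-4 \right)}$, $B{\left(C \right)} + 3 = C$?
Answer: $-585024$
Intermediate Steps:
$B{\left(C \right)} = -3 + C$
$N = 3$ ($N = -4 - \left(-3 - 4\right) = -4 - -7 = -4 + 7 = 3$)
$T{\left(D,m \right)} = - \frac{D m}{2}$
$T{\left(N \left(\left(2 + 0\right) + 6\right),8 \right)} 6094 = \left(- \frac{1}{2}\right) 3 \left(\left(2 + 0\right) + 6\right) 8 \cdot 6094 = \left(- \frac{1}{2}\right) 3 \left(2 + 6\right) 8 \cdot 6094 = \left(- \frac{1}{2}\right) 3 \cdot 8 \cdot 8 \cdot 6094 = \left(- \frac{1}{2}\right) 24 \cdot 8 \cdot 6094 = \left(-96\right) 6094 = -585024$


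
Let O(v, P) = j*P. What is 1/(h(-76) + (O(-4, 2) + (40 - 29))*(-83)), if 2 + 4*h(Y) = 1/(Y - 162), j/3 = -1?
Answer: -952/395557 ≈ -0.0024067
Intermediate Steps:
j = -3 (j = 3*(-1) = -3)
O(v, P) = -3*P
h(Y) = -½ + 1/(4*(-162 + Y)) (h(Y) = -½ + 1/(4*(Y - 162)) = -½ + 1/(4*(-162 + Y)))
1/(h(-76) + (O(-4, 2) + (40 - 29))*(-83)) = 1/((325 - 2*(-76))/(4*(-162 - 76)) + (-3*2 + (40 - 29))*(-83)) = 1/((¼)*(325 + 152)/(-238) + (-6 + 11)*(-83)) = 1/((¼)*(-1/238)*477 + 5*(-83)) = 1/(-477/952 - 415) = 1/(-395557/952) = -952/395557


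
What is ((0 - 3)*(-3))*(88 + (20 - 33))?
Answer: 675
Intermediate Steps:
((0 - 3)*(-3))*(88 + (20 - 33)) = (-3*(-3))*(88 - 13) = 9*75 = 675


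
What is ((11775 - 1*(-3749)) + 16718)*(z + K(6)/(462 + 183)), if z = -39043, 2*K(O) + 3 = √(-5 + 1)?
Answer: -270647263411/215 + 32242*I/645 ≈ -1.2588e+9 + 49.988*I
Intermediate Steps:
K(O) = -3/2 + I (K(O) = -3/2 + √(-5 + 1)/2 = -3/2 + √(-4)/2 = -3/2 + (2*I)/2 = -3/2 + I)
((11775 - 1*(-3749)) + 16718)*(z + K(6)/(462 + 183)) = ((11775 - 1*(-3749)) + 16718)*(-39043 + (-3/2 + I)/(462 + 183)) = ((11775 + 3749) + 16718)*(-39043 + (-3/2 + I)/645) = (15524 + 16718)*(-39043 + (-3/2 + I)/645) = 32242*(-39043 + (-1/430 + I/645)) = 32242*(-16788491/430 + I/645) = -270647263411/215 + 32242*I/645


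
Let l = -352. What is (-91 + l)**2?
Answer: 196249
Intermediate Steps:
(-91 + l)**2 = (-91 - 352)**2 = (-443)**2 = 196249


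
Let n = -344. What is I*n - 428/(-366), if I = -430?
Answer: 27069574/183 ≈ 1.4792e+5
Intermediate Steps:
I*n - 428/(-366) = -430*(-344) - 428/(-366) = 147920 - 428*(-1/366) = 147920 + 214/183 = 27069574/183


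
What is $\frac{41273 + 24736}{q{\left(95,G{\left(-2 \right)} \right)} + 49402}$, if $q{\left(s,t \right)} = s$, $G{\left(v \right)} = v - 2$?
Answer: $\frac{22003}{16499} \approx 1.3336$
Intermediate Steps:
$G{\left(v \right)} = -2 + v$
$\frac{41273 + 24736}{q{\left(95,G{\left(-2 \right)} \right)} + 49402} = \frac{41273 + 24736}{95 + 49402} = \frac{66009}{49497} = 66009 \cdot \frac{1}{49497} = \frac{22003}{16499}$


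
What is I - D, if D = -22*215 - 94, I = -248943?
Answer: -244119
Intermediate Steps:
D = -4824 (D = -4730 - 94 = -4824)
I - D = -248943 - 1*(-4824) = -248943 + 4824 = -244119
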